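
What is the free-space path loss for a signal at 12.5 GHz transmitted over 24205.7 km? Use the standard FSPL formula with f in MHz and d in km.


f = 12.5 GHz = 12500.0000 MHz
d = 24205.7 km
FSPL = 32.44 + 20*log10(12500.0000) + 20*log10(24205.7)
FSPL = 32.44 + 81.9382 + 87.6784
FSPL = 202.0566 dB

202.0566 dB


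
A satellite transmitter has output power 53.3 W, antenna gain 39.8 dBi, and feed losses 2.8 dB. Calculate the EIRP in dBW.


Pt = 53.3 W = 17.2673 dBW
EIRP = Pt_dBW + Gt - losses = 17.2673 + 39.8 - 2.8 = 54.2673 dBW

54.2673 dBW


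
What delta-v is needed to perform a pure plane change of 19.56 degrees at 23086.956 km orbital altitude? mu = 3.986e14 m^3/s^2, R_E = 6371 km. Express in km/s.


r = 29457.9560 km = 2.9457956e+07 m
V = sqrt(mu/r) = 3678.4711 m/s
di = 19.56 deg = 0.3413864 rad
dV = 2*V*sin(di/2) = 2*3678.4711*sin(0.1706932)
dV = 1249.6908 m/s = 1.2497 km/s

1.2497 km/s


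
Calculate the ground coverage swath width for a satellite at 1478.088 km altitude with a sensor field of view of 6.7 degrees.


FOV = 6.7 deg = 0.1169371 rad
swath = 2 * alt * tan(FOV/2) = 2 * 1478.088 * tan(0.05846853)
swath = 2 * 1478.088 * 0.05853525
swath = 173.0405 km

173.0405 km


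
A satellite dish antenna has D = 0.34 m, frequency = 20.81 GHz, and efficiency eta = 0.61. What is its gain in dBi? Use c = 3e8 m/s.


lambda = c/f = 3e8 / 2.081e+10 = 0.01441615 m
G = eta*(pi*D/lambda)^2 = 0.61*(pi*0.34/0.01441615)^2
G = 3348.7989 (linear)
G = 10*log10(3348.7989) = 35.2489 dBi

35.2489 dBi


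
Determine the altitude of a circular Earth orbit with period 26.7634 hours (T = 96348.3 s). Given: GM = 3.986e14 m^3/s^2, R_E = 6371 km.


T = 96348.3 s
r = (mu*T^2/(4*pi^2))^(1/3) = (3.986e14 * 96348.3^2 / (4*pi^2))^(1/3)
r = 4.5424333e+07 m = 45424.3328 km
alt = r - R_E = 45424.3328 - 6371 = 39053.3328 km

39053.3328 km


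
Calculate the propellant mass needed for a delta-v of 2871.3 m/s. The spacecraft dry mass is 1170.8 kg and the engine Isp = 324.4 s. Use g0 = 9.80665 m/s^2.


ve = Isp * g0 = 324.4 * 9.80665 = 3181.277260 m/s
mass ratio = exp(dv/ve) = exp(2871.3/3181.277260) = 2.46591272
m_prop = m_dry * (mr - 1) = 1170.8 * (2.46591272 - 1)
m_prop = 1716.2906 kg

1716.2906 kg


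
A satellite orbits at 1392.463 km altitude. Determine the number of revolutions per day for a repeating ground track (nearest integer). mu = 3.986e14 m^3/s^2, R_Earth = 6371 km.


r = 7.763463e+06 m
T = 2*pi*sqrt(r^3/mu) = 6807.6066 s = 113.4601 min
revs/day = 1440 / 113.4601 = 12.6917
Rounded: 13 revolutions per day

13 revolutions per day


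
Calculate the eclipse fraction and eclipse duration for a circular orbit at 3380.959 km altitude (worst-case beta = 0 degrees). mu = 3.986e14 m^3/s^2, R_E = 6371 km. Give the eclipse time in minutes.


r = 9751.9590 km
T = 159.7341 min
Eclipse fraction = arcsin(R_E/r)/pi = arcsin(6371.0000/9751.9590)/pi
= arcsin(0.6533046)/pi = 0.2266179
Eclipse duration = 0.2266179 * 159.7341 = 36.1986 min

36.1986 minutes


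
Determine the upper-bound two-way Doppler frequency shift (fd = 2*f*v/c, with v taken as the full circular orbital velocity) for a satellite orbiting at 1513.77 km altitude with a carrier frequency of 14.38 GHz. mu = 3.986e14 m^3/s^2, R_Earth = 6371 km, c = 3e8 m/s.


r = 7.88477e+06 m
v = sqrt(mu/r) = 7110.0742 m/s (worst-case radial velocity)
f = 14.38 GHz = 1.438e+10 Hz
fd = 2*f*v/c = 2*1.438e+10*7110.0742/3.0e+08
fd = 681619.1125 Hz

681619.1125 Hz


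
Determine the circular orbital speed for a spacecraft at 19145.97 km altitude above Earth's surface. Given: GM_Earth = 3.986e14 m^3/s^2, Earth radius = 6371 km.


r = R_E + alt = 6371.0 + 19145.97 = 25516.9700 km = 2.551697e+07 m
v = sqrt(mu/r) = sqrt(3.986e14 / 2.551697e+07) = 3952.3382 m/s = 3.9523 km/s

3.9523 km/s


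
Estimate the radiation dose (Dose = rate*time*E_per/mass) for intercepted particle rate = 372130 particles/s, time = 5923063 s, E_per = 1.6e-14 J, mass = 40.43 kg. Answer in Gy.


Total energy deposited = rate * time * E_per
  = 372130 * 5923063 * 1.6e-14 = 0.03526639 J
Dose = E_total / mass = 0.03526639 / 40.43
Dose = 8.7228273e-04 Gy

8.7228e-04 Gy


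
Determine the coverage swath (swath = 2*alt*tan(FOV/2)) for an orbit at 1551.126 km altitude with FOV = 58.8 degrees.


FOV = 58.8 deg = 1.0263 rad
swath = 2 * alt * tan(FOV/2) = 2 * 1551.126 * tan(0.5131268)
swath = 2 * 1551.126 * 0.563471
swath = 1748.0292 km

1748.0292 km


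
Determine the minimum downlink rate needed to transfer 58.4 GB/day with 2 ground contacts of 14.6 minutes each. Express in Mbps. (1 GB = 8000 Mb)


total contact time = 2 * 14.6 * 60 = 1752.0000 s
data = 58.4 GB = 467200.0000 Mb
rate = 467200.0000 / 1752.0000 = 266.6667 Mbps

266.6667 Mbps


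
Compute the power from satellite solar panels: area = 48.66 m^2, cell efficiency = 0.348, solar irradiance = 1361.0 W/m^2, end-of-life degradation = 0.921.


P = area * eta * S * degradation
P = 48.66 * 0.348 * 1361.0 * 0.921
P = 21226.0461 W

21226.0461 W


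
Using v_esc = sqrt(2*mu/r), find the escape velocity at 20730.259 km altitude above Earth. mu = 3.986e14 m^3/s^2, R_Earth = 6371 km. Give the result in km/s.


r = 6371.0 + 20730.259 = 27101.2590 km = 2.7101259e+07 m
v_esc = sqrt(2*mu/r) = sqrt(2*3.986e14 / 2.7101259e+07)
v_esc = 5423.6157 m/s = 5.4236 km/s

5.4236 km/s


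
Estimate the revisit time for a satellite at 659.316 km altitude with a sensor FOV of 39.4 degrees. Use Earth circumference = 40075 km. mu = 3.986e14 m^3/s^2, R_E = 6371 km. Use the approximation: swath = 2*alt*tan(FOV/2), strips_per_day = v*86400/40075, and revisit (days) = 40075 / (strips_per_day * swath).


swath = 2*659.316*tan(0.3438299) = 472.1386 km
v = sqrt(mu/r) = 7529.7616 m/s = 7.5298 km/s
strips/day = v*86400/40075 = 7.5298*86400/40075 = 16.2338
coverage/day = strips * swath = 16.2338 * 472.1386 = 7664.6257 km
revisit = 40075 / 7664.6257 = 5.2286 days

5.2286 days


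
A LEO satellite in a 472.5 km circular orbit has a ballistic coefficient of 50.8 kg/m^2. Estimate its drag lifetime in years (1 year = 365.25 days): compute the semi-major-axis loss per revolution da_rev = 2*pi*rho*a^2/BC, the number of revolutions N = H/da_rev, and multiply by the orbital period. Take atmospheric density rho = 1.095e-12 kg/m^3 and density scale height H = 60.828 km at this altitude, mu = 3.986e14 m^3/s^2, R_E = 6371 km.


a = R_E + alt = 6843.5000 km = 6.8435e+06 m
da_rev = 2*pi*rho*a^2/BC = 2*pi*1.095e-12*(6.8435e+06)^2/50.8 = 6.342885 m per revolution
N = H/da_rev = 60828.0000 m / 6.342885 m = 9589.9583 revolutions
P = 2*pi*sqrt(a^3/mu) = 5634.1529 s
lifetime = N*P = 9589.9583 * 5634.1529 = 5.4031291e+07 s = 625.3622 days
years = 625.3622 / 365.25 = 1.7121 years

1.7121 years


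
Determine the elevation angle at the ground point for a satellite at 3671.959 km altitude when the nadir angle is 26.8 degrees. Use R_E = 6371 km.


r = R_E + alt = 10042.9590 km
Law of sines in the satellite / Earth-center / ground-point triangle:
  sin(nadir)/R_E = sin(90 + el)/r  =>  cos(el) = (r/R_E)*sin(nadir)
cos(el) = (10042.9590 / 6371.0000) * sin(26.8 deg) = 0.7107432
el = arccos(0.7107432) = 44.7046 deg
(Earth-central angle = 90 - nadir - el = 18.4954 deg)

44.7046 degrees


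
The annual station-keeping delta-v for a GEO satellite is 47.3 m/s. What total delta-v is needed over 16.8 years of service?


dV = rate * years = 47.3 * 16.8
dV = 794.6400 m/s

794.6400 m/s


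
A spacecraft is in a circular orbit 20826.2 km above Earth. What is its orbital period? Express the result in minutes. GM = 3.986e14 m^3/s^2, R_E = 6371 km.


r = 27197.2000 km = 2.71972e+07 m
T = 2*pi*sqrt(r^3/mu) = 2*pi*sqrt(2.0117434e+22 / 3.986e14)
T = 44637.2585 s = 743.9543 min

743.9543 minutes


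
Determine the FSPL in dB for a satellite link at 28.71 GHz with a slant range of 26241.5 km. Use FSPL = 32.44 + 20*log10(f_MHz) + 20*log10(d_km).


f = 28.71 GHz = 28710.0000 MHz
d = 26241.5 km
FSPL = 32.44 + 20*log10(28710.0000) + 20*log10(26241.5)
FSPL = 32.44 + 89.1607 + 88.3798
FSPL = 209.9804 dB

209.9804 dB


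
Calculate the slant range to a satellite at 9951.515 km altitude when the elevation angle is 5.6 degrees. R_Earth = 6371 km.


h = 9951.515 km, el = 5.6 deg
d = -R_E*sin(el) + sqrt((R_E*sin(el))^2 + 2*R_E*h + h^2)
d = -6371.0000*sin(0.09773844) + sqrt((6371.0000*0.0975829)^2 + 2*6371.0000*9951.515 + 9951.515^2)
d = 14418.9565 km

14418.9565 km


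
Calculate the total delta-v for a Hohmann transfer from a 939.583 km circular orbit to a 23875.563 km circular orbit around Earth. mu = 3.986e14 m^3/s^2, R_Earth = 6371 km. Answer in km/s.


r1 = 7310.5830 km = 7.310583e+06 m
r2 = 30246.5630 km = 3.0246563e+07 m
dv1 = sqrt(mu/r1)*(sqrt(2*r2/(r1+r2)) - 1) = 1987.2735 m/s
dv2 = sqrt(mu/r2)*(1 - sqrt(2*r1/(r1+r2))) = 1365.1634 m/s
total dv = |dv1| + |dv2| = 1987.2735 + 1365.1634 = 3352.4369 m/s = 3.3524 km/s

3.3524 km/s


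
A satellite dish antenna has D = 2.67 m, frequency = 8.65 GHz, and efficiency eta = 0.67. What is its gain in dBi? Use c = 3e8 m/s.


lambda = c/f = 3e8 / 8.65e+09 = 0.03468208 m
G = eta*(pi*D/lambda)^2 = 0.67*(pi*2.67/0.03468208)^2
G = 39191.0389 (linear)
G = 10*log10(39191.0389) = 45.9319 dBi

45.9319 dBi


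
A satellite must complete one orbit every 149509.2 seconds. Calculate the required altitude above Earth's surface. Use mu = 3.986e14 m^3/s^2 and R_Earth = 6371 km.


T = 149509.2 s
r = (mu*T^2/(4*pi^2))^(1/3) = (3.986e14 * 149509.2^2 / (4*pi^2))^(1/3)
r = 6.088418e+07 m = 60884.1804 km
alt = r - R_E = 60884.1804 - 6371 = 54513.1804 km

54513.1804 km


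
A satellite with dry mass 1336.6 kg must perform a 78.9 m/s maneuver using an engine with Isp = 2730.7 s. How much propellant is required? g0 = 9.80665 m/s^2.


ve = Isp * g0 = 2730.7 * 9.80665 = 26779.019155 m/s
mass ratio = exp(dv/ve) = exp(78.9/26779.019155) = 1.00295068
m_prop = m_dry * (mr - 1) = 1336.6 * (1.00295068 - 1)
m_prop = 3.9439 kg

3.9439 kg


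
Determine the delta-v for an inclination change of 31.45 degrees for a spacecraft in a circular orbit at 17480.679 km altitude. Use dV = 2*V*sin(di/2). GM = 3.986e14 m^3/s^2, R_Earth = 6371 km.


r = 23851.6790 km = 2.3851679e+07 m
V = sqrt(mu/r) = 4087.9838 m/s
di = 31.45 deg = 0.548906 rad
dV = 2*V*sin(di/2) = 2*4087.9838*sin(0.274453)
dV = 2215.8546 m/s = 2.2159 km/s

2.2159 km/s


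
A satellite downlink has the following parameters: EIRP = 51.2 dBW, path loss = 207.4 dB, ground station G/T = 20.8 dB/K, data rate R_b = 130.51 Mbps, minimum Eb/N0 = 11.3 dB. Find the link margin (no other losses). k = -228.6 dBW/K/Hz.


C/N0 = EIRP - FSPL + G/T - k = 51.2 - 207.4 + 20.8 - (-228.6)
C/N0 = 93.2000 dB-Hz
R_b = 130.51 Mbps = 1.3051e+08 bps -> 10*log10(R_b) = 81.1564 dB-Hz
Eb/N0 = C/N0 - 10*log10(R_b) = 93.2000 - 81.1564 = 12.0436 dB
Margin = Eb/N0 - Eb/N0_req = 12.0436 - 11.3 = 0.7435621 dB (link closes)

0.7436 dB


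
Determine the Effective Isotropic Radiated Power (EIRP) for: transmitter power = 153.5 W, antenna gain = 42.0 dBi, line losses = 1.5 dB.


Pt = 153.5 W = 21.8611 dBW
EIRP = Pt_dBW + Gt - losses = 21.8611 + 42.0 - 1.5 = 62.3611 dBW

62.3611 dBW


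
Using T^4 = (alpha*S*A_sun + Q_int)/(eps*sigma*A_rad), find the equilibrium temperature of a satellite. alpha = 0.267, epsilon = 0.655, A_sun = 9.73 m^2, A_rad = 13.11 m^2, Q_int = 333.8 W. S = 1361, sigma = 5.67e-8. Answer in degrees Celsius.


Numerator = alpha*S*A_sun + Q_int = 0.267*1361*9.73 + 333.8 = 3869.5555 W
Denominator = eps*sigma*A_rad = 0.655*5.67e-8*13.11 = 4.8688573e-07 W/K^4
T^4 = 7.9475639e+09 K^4
T = 298.5785 K = 25.4285 C

25.4285 degrees Celsius


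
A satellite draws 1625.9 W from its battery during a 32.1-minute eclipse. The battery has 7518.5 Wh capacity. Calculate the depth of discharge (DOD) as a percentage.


E_used = P * t / 60 = 1625.9 * 32.1 / 60 = 869.8565 Wh
DOD = E_used / E_total * 100 = 869.8565 / 7518.5 * 100
DOD = 11.5695 %

11.5695 %


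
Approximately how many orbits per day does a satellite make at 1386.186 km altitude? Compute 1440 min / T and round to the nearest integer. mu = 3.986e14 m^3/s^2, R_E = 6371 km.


r = 7.757186e+06 m
T = 2*pi*sqrt(r^3/mu) = 6799.3521 s = 113.3225 min
revs/day = 1440 / 113.3225 = 12.7071
Rounded: 13 revolutions per day

13 revolutions per day


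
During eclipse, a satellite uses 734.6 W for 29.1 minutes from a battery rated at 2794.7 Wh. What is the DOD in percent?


E_used = P * t / 60 = 734.6 * 29.1 / 60 = 356.2810 Wh
DOD = E_used / E_total * 100 = 356.2810 / 2794.7 * 100
DOD = 12.7485 %

12.7485 %


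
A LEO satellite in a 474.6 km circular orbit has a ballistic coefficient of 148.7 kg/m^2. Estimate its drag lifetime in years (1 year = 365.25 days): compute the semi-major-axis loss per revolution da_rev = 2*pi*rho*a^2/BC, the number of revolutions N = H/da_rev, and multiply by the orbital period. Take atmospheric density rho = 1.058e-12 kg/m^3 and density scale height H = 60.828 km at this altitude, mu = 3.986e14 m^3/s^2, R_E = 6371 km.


a = R_E + alt = 6845.6000 km = 6.8456e+06 m
da_rev = 2*pi*rho*a^2/BC = 2*pi*1.058e-12*(6.8456e+06)^2/148.7 = 2.094969 m per revolution
N = H/da_rev = 60828.0000 m / 2.094969 m = 29035.2742 revolutions
P = 2*pi*sqrt(a^3/mu) = 5636.7464 s
lifetime = N*P = 29035.2742 * 5636.7464 = 1.6366448e+08 s = 1894.2648 days
years = 1894.2648 / 365.25 = 5.1862 years

5.1862 years


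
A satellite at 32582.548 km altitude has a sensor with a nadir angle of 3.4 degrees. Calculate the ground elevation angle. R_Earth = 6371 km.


r = R_E + alt = 38953.5480 km
Law of sines in the satellite / Earth-center / ground-point triangle:
  sin(nadir)/R_E = sin(90 + el)/r  =>  cos(el) = (r/R_E)*sin(nadir)
cos(el) = (38953.5480 / 6371.0000) * sin(3.4 deg) = 0.3626108
el = arccos(0.3626108) = 68.7394 deg
(Earth-central angle = 90 - nadir - el = 17.8606 deg)

68.7394 degrees


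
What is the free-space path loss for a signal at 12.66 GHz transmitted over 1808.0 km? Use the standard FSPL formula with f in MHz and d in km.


f = 12.66 GHz = 12660.0000 MHz
d = 1808.0 km
FSPL = 32.44 + 20*log10(12660.0000) + 20*log10(1808.0)
FSPL = 32.44 + 82.0487 + 65.1440
FSPL = 179.6326 dB

179.6326 dB


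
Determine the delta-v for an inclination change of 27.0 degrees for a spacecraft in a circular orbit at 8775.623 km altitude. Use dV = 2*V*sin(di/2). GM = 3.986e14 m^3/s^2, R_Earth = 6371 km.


r = 15146.6230 km = 1.5146623e+07 m
V = sqrt(mu/r) = 5129.9217 m/s
di = 27.0 deg = 0.4712389 rad
dV = 2*V*sin(di/2) = 2*5129.9217*sin(0.2356194)
dV = 2395.1129 m/s = 2.3951 km/s

2.3951 km/s


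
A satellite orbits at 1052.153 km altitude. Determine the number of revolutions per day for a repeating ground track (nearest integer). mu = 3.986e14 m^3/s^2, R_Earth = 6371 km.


r = 7.423153e+06 m
T = 2*pi*sqrt(r^3/mu) = 6364.9330 s = 106.0822 min
revs/day = 1440 / 106.0822 = 13.5744
Rounded: 14 revolutions per day

14 revolutions per day


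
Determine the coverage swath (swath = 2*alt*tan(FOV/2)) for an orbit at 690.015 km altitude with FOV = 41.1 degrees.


FOV = 41.1 deg = 0.7173303 rad
swath = 2 * alt * tan(FOV/2) = 2 * 690.015 * tan(0.3586652)
swath = 2 * 690.015 * 0.3748797
swath = 517.3452 km

517.3452 km


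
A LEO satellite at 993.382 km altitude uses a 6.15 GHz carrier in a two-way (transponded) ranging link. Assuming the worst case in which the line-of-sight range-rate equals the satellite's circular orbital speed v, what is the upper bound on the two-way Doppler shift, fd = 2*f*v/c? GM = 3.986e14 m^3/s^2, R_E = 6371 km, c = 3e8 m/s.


r = 7.364382e+06 m
v = sqrt(mu/r) = 7356.9955 m/s (worst-case radial velocity)
f = 6.15 GHz = 6.15e+09 Hz
fd = 2*f*v/c = 2*6.15e+09*7356.9955/3.0e+08
fd = 301636.8175 Hz

301636.8175 Hz


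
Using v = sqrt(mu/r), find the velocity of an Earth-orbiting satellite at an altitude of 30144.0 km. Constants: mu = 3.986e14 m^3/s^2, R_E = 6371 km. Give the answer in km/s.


r = R_E + alt = 6371.0 + 30144.0 = 36515.0000 km = 3.6515e+07 m
v = sqrt(mu/r) = sqrt(3.986e14 / 3.6515e+07) = 3303.9464 m/s = 3.3039 km/s

3.3039 km/s


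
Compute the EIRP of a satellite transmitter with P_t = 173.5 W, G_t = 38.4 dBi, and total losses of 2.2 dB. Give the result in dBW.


Pt = 173.5 W = 22.3930 dBW
EIRP = Pt_dBW + Gt - losses = 22.3930 + 38.4 - 2.2 = 58.5930 dBW

58.5930 dBW


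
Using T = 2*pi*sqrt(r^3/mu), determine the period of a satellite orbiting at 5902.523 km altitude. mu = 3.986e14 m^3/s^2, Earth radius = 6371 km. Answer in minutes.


r = 12273.5230 km = 1.2273523e+07 m
T = 2*pi*sqrt(r^3/mu) = 2*pi*sqrt(1.8488757e+21 / 3.986e14)
T = 13532.0964 s = 225.5349 min

225.5349 minutes


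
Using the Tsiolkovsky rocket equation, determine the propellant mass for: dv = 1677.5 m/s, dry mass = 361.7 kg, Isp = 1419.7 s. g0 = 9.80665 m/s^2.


ve = Isp * g0 = 1419.7 * 9.80665 = 13922.501005 m/s
mass ratio = exp(dv/ve) = exp(1677.5/13922.501005) = 1.12804767
m_prop = m_dry * (mr - 1) = 361.7 * (1.12804767 - 1)
m_prop = 46.3148 kg

46.3148 kg


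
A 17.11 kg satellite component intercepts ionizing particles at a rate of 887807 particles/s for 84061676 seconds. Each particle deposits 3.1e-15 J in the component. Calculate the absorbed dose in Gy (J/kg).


Total energy deposited = rate * time * E_per
  = 887807 * 84061676 * 3.1e-15 = 0.2313547 J
Dose = E_total / mass = 0.2313547 / 17.11
Dose = 0.01352161 Gy

0.0135 Gy


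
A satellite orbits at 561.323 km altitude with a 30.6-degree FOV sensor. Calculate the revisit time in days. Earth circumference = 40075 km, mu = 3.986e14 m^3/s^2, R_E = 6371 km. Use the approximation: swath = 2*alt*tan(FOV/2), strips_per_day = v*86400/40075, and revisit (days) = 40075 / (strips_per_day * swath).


swath = 2*561.323*tan(0.2670354) = 307.1212 km
v = sqrt(mu/r) = 7582.7939 m/s = 7.5828 km/s
strips/day = v*86400/40075 = 7.5828*86400/40075 = 16.3482
coverage/day = strips * swath = 16.3482 * 307.1212 = 5020.8731 km
revisit = 40075 / 5020.8731 = 7.9817 days

7.9817 days


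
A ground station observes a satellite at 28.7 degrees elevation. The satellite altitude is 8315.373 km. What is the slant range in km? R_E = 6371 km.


h = 8315.373 km, el = 28.7 deg
d = -R_E*sin(el) + sqrt((R_E*sin(el))^2 + 2*R_E*h + h^2)
d = -6371.0000*sin(0.5009095) + sqrt((6371.0000*0.4802235)^2 + 2*6371.0000*8315.373 + 8315.373^2)
d = 10522.1188 km

10522.1188 km


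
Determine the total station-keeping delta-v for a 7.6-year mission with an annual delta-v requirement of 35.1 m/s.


dV = rate * years = 35.1 * 7.6
dV = 266.7600 m/s

266.7600 m/s


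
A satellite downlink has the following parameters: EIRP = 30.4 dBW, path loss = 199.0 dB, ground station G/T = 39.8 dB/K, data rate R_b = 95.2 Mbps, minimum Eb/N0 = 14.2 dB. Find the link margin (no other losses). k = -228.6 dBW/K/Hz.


C/N0 = EIRP - FSPL + G/T - k = 30.4 - 199.0 + 39.8 - (-228.6)
C/N0 = 99.8000 dB-Hz
R_b = 95.2 Mbps = 9.52e+07 bps -> 10*log10(R_b) = 79.7864 dB-Hz
Eb/N0 = C/N0 - 10*log10(R_b) = 99.8000 - 79.7864 = 20.0136 dB
Margin = Eb/N0 - Eb/N0_req = 20.0136 - 14.2 = 5.8136 dB (link closes)

5.8136 dB


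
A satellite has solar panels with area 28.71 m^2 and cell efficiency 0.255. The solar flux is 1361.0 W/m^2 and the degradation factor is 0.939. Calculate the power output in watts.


P = area * eta * S * degradation
P = 28.71 * 0.255 * 1361.0 * 0.939
P = 9356.1482 W

9356.1482 W


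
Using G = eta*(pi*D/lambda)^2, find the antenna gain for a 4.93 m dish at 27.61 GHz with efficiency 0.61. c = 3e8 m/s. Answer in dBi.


lambda = c/f = 3e8 / 2.761e+10 = 0.01086563 m
G = eta*(pi*D/lambda)^2 = 0.61*(pi*4.93/0.01086563)^2
G = 1.2394064e+06 (linear)
G = 10*log10(1.2394064e+06) = 60.9321 dBi

60.9321 dBi


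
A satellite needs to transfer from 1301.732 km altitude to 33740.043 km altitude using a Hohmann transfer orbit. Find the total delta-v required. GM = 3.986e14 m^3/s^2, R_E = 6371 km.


r1 = 7672.7320 km = 7.672732e+06 m
r2 = 40111.0430 km = 4.0111043e+07 m
dv1 = sqrt(mu/r1)*(sqrt(2*r2/(r1+r2)) - 1) = 2131.3510 m/s
dv2 = sqrt(mu/r2)*(1 - sqrt(2*r1/(r1+r2))) = 1365.9344 m/s
total dv = |dv1| + |dv2| = 2131.3510 + 1365.9344 = 3497.2854 m/s = 3.4973 km/s

3.4973 km/s


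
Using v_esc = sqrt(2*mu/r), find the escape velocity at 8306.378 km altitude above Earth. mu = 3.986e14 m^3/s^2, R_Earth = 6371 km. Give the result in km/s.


r = 6371.0 + 8306.378 = 14677.3780 km = 1.4677378e+07 m
v_esc = sqrt(2*mu/r) = sqrt(2*3.986e14 / 1.4677378e+07)
v_esc = 7369.8628 m/s = 7.3699 km/s

7.3699 km/s


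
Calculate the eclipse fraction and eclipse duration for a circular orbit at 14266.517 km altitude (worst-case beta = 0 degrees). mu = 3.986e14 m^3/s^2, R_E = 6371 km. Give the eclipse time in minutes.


r = 20637.5170 km
T = 491.7520 min
Eclipse fraction = arcsin(R_E/r)/pi = arcsin(6371.0000/20637.5170)/pi
= arcsin(0.3087096)/pi = 0.09989713
Eclipse duration = 0.09989713 * 491.7520 = 49.1246 min

49.1246 minutes


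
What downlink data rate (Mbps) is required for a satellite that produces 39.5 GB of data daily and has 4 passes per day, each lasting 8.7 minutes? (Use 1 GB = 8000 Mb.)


total contact time = 4 * 8.7 * 60 = 2088.0000 s
data = 39.5 GB = 316000.0000 Mb
rate = 316000.0000 / 2088.0000 = 151.3410 Mbps

151.3410 Mbps


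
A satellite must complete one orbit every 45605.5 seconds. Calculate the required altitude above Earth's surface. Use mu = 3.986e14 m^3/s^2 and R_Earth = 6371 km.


T = 45605.5 s
r = (mu*T^2/(4*pi^2))^(1/3) = (3.986e14 * 45605.5^2 / (4*pi^2))^(1/3)
r = 2.7589087e+07 m = 27589.0873 km
alt = r - R_E = 27589.0873 - 6371 = 21218.0873 km

21218.0873 km


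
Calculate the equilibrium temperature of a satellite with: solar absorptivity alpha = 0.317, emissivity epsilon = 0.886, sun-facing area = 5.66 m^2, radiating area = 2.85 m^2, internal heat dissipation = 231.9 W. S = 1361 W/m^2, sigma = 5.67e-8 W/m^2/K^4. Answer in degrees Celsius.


Numerator = alpha*S*A_sun + Q_int = 0.317*1361*5.66 + 231.9 = 2673.8334 W
Denominator = eps*sigma*A_rad = 0.886*5.67e-8*2.85 = 1.4317317e-07 W/K^4
T^4 = 1.867552e+10 K^4
T = 369.6734 K = 96.5234 C

96.5234 degrees Celsius


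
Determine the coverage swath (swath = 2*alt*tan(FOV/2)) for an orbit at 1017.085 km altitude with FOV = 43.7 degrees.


FOV = 43.7 deg = 0.7627089 rad
swath = 2 * alt * tan(FOV/2) = 2 * 1017.085 * tan(0.3813544)
swath = 2 * 1017.085 * 0.4009841
swath = 815.6698 km

815.6698 km


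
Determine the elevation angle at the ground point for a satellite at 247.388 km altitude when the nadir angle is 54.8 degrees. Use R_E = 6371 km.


r = R_E + alt = 6618.3880 km
Law of sines in the satellite / Earth-center / ground-point triangle:
  sin(nadir)/R_E = sin(90 + el)/r  =>  cos(el) = (r/R_E)*sin(nadir)
cos(el) = (6618.3880 / 6371.0000) * sin(54.8 deg) = 0.8488749
el = arccos(0.8488749) = 31.9105 deg
(Earth-central angle = 90 - nadir - el = 3.2895 deg)

31.9105 degrees


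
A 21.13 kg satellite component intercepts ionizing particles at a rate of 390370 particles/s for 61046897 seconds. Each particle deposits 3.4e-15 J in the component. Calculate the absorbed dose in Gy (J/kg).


Total energy deposited = rate * time * E_per
  = 390370 * 61046897 * 3.4e-15 = 0.08102498 J
Dose = E_total / mass = 0.08102498 / 21.13
Dose = 0.003834595 Gy

0.0038 Gy


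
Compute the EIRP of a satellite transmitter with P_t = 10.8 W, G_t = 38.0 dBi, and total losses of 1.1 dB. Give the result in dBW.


Pt = 10.8 W = 10.3342 dBW
EIRP = Pt_dBW + Gt - losses = 10.3342 + 38.0 - 1.1 = 47.2342 dBW

47.2342 dBW


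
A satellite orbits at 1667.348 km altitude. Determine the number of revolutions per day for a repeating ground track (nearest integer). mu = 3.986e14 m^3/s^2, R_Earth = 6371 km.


r = 8.038348e+06 m
T = 2*pi*sqrt(r^3/mu) = 7172.3492 s = 119.5392 min
revs/day = 1440 / 119.5392 = 12.0463
Rounded: 12 revolutions per day

12 revolutions per day


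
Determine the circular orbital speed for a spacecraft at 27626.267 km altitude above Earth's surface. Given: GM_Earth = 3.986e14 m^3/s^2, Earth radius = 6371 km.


r = R_E + alt = 6371.0 + 27626.267 = 33997.2670 km = 3.3997267e+07 m
v = sqrt(mu/r) = sqrt(3.986e14 / 3.3997267e+07) = 3424.1016 m/s = 3.4241 km/s

3.4241 km/s


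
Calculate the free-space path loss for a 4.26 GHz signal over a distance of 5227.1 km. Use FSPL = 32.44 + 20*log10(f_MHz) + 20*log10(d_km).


f = 4.26 GHz = 4260.0000 MHz
d = 5227.1 km
FSPL = 32.44 + 20*log10(4260.0000) + 20*log10(5227.1)
FSPL = 32.44 + 72.5882 + 74.3652
FSPL = 179.3934 dB

179.3934 dB


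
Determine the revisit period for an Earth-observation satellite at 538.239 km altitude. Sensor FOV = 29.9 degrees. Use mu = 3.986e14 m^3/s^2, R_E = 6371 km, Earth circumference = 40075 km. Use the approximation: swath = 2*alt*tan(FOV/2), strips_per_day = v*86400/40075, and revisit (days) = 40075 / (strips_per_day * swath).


swath = 2*538.239*tan(0.2609267) = 287.4348 km
v = sqrt(mu/r) = 7595.4505 m/s = 7.5955 km/s
strips/day = v*86400/40075 = 7.5955*86400/40075 = 16.3755
coverage/day = strips * swath = 16.3755 * 287.4348 = 4706.8796 km
revisit = 40075 / 4706.8796 = 8.5141 days

8.5141 days


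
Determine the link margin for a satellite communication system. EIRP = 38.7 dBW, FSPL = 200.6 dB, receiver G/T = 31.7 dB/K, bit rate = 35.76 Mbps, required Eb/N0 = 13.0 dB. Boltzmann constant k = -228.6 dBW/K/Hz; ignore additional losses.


C/N0 = EIRP - FSPL + G/T - k = 38.7 - 200.6 + 31.7 - (-228.6)
C/N0 = 98.4000 dB-Hz
R_b = 35.76 Mbps = 3.576e+07 bps -> 10*log10(R_b) = 75.5340 dB-Hz
Eb/N0 = C/N0 - 10*log10(R_b) = 98.4000 - 75.5340 = 22.8660 dB
Margin = Eb/N0 - Eb/N0_req = 22.8660 - 13.0 = 9.8660 dB (link closes)

9.8660 dB


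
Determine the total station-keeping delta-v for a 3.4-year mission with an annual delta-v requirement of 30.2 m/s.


dV = rate * years = 30.2 * 3.4
dV = 102.6800 m/s

102.6800 m/s


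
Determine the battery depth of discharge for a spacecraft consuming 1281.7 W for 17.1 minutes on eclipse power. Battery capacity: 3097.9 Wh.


E_used = P * t / 60 = 1281.7 * 17.1 / 60 = 365.2845 Wh
DOD = E_used / E_total * 100 = 365.2845 / 3097.9 * 100
DOD = 11.7914 %

11.7914 %


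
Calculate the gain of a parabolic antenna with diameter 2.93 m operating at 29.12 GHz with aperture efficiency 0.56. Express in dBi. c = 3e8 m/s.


lambda = c/f = 3e8 / 2.912e+10 = 0.0103022 m
G = eta*(pi*D/lambda)^2 = 0.56*(pi*2.93/0.0103022)^2
G = 447057.3557 (linear)
G = 10*log10(447057.3557) = 56.5036 dBi

56.5036 dBi


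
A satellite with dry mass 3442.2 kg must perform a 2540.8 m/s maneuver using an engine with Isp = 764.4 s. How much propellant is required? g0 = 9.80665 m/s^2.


ve = Isp * g0 = 764.4 * 9.80665 = 7496.203260 m/s
mass ratio = exp(dv/ve) = exp(2540.8/7496.203260) = 1.40346604
m_prop = m_dry * (mr - 1) = 3442.2 * (1.40346604 - 1)
m_prop = 1388.8108 kg

1388.8108 kg


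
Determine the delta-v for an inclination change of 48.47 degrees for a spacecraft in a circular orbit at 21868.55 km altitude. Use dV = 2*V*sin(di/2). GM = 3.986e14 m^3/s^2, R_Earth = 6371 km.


r = 28239.5500 km = 2.823955e+07 m
V = sqrt(mu/r) = 3756.9876 m/s
di = 48.47 deg = 0.8459611 rad
dV = 2*V*sin(di/2) = 2*3756.9876*sin(0.4229805)
dV = 3084.3376 m/s = 3.0843 km/s

3.0843 km/s


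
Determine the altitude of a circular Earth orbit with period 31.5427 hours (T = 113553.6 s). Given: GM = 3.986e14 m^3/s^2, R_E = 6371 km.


T = 113553.6 s
r = (mu*T^2/(4*pi^2))^(1/3) = (3.986e14 * 113553.6^2 / (4*pi^2))^(1/3)
r = 5.0682706e+07 m = 50682.7056 km
alt = r - R_E = 50682.7056 - 6371 = 44311.7056 km

44311.7056 km


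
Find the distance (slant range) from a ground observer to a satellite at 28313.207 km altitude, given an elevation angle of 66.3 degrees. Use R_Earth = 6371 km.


h = 28313.207 km, el = 66.3 deg
d = -R_E*sin(el) + sqrt((R_E*sin(el))^2 + 2*R_E*h + h^2)
d = -6371.0000*sin(1.1572) + sqrt((6371.0000*0.9156626)^2 + 2*6371.0000*28313.207 + 28313.207^2)
d = 28755.8564 km

28755.8564 km


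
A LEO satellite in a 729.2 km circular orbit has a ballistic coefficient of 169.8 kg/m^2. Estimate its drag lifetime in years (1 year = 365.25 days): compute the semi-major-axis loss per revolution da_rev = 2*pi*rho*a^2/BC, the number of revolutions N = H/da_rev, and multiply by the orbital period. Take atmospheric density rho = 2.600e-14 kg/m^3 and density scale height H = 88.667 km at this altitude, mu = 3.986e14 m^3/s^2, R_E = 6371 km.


a = R_E + alt = 7100.2000 km = 7.1002e+06 m
da_rev = 2*pi*rho*a^2/BC = 2*pi*2.600e-14*(7.1002e+06)^2/169.8 = 0.0485016703 m per revolution
N = H/da_rev = 88667.0000 m / 0.0485016703 m = 1.8281226e+06 revolutions
P = 2*pi*sqrt(a^3/mu) = 5954.1133 s
lifetime = N*P = 1.8281226e+06 * 5954.1133 = 1.0884849e+10 s = 125982.0502 days
years = 125982.0502 / 365.25 = 344.9201 years

344.9201 years


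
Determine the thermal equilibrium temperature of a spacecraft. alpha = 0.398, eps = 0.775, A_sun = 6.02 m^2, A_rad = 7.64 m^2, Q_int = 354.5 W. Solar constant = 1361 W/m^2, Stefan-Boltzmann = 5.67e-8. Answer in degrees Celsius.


Numerator = alpha*S*A_sun + Q_int = 0.398*1361*6.02 + 354.5 = 3615.4016 W
Denominator = eps*sigma*A_rad = 0.775*5.67e-8*7.64 = 3.357207e-07 W/K^4
T^4 = 1.0769075e+10 K^4
T = 322.1400 K = 48.9900 C

48.9900 degrees Celsius


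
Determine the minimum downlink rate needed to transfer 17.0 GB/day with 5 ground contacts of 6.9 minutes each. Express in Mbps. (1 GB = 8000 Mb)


total contact time = 5 * 6.9 * 60 = 2070.0000 s
data = 17.0 GB = 136000.0000 Mb
rate = 136000.0000 / 2070.0000 = 65.7005 Mbps

65.7005 Mbps


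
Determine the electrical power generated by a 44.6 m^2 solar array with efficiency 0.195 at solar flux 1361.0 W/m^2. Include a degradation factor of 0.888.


P = area * eta * S * degradation
P = 44.6 * 0.195 * 1361.0 * 0.888
P = 10510.9159 W

10510.9159 W


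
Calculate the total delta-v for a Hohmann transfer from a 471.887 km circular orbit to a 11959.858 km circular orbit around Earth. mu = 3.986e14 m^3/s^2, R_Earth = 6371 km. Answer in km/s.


r1 = 6842.8870 km = 6.842887e+06 m
r2 = 18330.8580 km = 1.8330858e+07 m
dv1 = sqrt(mu/r1)*(sqrt(2*r2/(r1+r2)) - 1) = 1578.2763 m/s
dv2 = sqrt(mu/r2)*(1 - sqrt(2*r1/(r1+r2))) = 1224.8726 m/s
total dv = |dv1| + |dv2| = 1578.2763 + 1224.8726 = 2803.1489 m/s = 2.8031 km/s

2.8031 km/s


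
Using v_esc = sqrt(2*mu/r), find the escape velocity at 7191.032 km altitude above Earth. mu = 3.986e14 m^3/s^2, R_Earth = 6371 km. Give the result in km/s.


r = 6371.0 + 7191.032 = 13562.0320 km = 1.3562032e+07 m
v_esc = sqrt(2*mu/r) = sqrt(2*3.986e14 / 1.3562032e+07)
v_esc = 7666.9258 m/s = 7.6669 km/s

7.6669 km/s


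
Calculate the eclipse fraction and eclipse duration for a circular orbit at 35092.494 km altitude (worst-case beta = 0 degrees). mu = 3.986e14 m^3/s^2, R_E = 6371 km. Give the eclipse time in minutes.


r = 41463.4940 km
T = 1400.4216 min
Eclipse fraction = arcsin(R_E/r)/pi = arcsin(6371.0000/41463.4940)/pi
= arcsin(0.1536532)/pi = 0.04910387
Eclipse duration = 0.04910387 * 1400.4216 = 68.7661 min

68.7661 minutes


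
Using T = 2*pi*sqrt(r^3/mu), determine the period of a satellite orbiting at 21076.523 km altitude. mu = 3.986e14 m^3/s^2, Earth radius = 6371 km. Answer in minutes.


r = 27447.5230 km = 2.7447523e+07 m
T = 2*pi*sqrt(r^3/mu) = 2*pi*sqrt(2.0678045e+22 / 3.986e14)
T = 45254.9363 s = 754.2489 min

754.2489 minutes


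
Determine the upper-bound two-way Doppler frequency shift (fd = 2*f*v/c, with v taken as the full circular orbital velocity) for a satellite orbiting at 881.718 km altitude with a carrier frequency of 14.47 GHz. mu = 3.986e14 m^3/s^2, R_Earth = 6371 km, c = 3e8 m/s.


r = 7.252718e+06 m
v = sqrt(mu/r) = 7413.4140 m/s (worst-case radial velocity)
f = 14.47 GHz = 1.447e+10 Hz
fd = 2*f*v/c = 2*1.447e+10*7413.4140/3.0e+08
fd = 715147.3332 Hz

715147.3332 Hz


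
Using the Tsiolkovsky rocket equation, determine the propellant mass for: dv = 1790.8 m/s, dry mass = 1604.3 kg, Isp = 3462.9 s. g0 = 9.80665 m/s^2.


ve = Isp * g0 = 3462.9 * 9.80665 = 33959.448285 m/s
mass ratio = exp(dv/ve) = exp(1790.8/33959.448285) = 1.05414866
m_prop = m_dry * (mr - 1) = 1604.3 * (1.05414866 - 1)
m_prop = 86.8707 kg

86.8707 kg


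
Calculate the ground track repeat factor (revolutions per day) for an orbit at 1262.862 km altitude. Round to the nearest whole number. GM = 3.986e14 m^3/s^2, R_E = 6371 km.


r = 7.633862e+06 m
T = 2*pi*sqrt(r^3/mu) = 6637.8537 s = 110.6309 min
revs/day = 1440 / 110.6309 = 13.0163
Rounded: 13 revolutions per day

13 revolutions per day


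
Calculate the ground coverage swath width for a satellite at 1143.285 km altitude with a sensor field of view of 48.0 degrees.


FOV = 48.0 deg = 0.837758 rad
swath = 2 * alt * tan(FOV/2) = 2 * 1143.285 * tan(0.418879)
swath = 2 * 1143.285 * 0.4452287
swath = 1018.0466 km

1018.0466 km


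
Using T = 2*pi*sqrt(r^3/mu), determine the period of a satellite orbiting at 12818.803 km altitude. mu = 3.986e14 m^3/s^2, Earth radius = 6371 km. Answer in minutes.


r = 19189.8030 km = 1.9189803e+07 m
T = 2*pi*sqrt(r^3/mu) = 2*pi*sqrt(7.0666169e+21 / 3.986e14)
T = 26455.5622 s = 440.9260 min

440.9260 minutes


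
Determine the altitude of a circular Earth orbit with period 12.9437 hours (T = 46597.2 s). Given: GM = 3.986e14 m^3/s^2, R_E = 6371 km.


T = 46597.2 s
r = (mu*T^2/(4*pi^2))^(1/3) = (3.986e14 * 46597.2^2 / (4*pi^2))^(1/3)
r = 2.7987605e+07 m = 27987.6048 km
alt = r - R_E = 27987.6048 - 6371 = 21616.6048 km

21616.6048 km


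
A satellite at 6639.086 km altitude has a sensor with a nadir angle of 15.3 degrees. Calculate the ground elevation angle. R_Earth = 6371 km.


r = R_E + alt = 13010.0860 km
Law of sines in the satellite / Earth-center / ground-point triangle:
  sin(nadir)/R_E = sin(90 + el)/r  =>  cos(el) = (r/R_E)*sin(nadir)
cos(el) = (13010.0860 / 6371.0000) * sin(15.3 deg) = 0.5388496
el = arccos(0.5388496) = 57.3946 deg
(Earth-central angle = 90 - nadir - el = 17.3054 deg)

57.3946 degrees


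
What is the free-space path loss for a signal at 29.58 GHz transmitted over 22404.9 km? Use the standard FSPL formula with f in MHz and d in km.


f = 29.58 GHz = 29580.0000 MHz
d = 22404.9 km
FSPL = 32.44 + 20*log10(29580.0000) + 20*log10(22404.9)
FSPL = 32.44 + 89.4200 + 87.0069
FSPL = 208.8668 dB

208.8668 dB


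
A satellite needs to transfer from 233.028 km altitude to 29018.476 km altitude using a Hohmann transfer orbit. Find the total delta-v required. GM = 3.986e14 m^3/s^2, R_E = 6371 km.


r1 = 6604.0280 km = 6.604028e+06 m
r2 = 35389.4760 km = 3.5389476e+07 m
dv1 = sqrt(mu/r1)*(sqrt(2*r2/(r1+r2)) - 1) = 2317.1614 m/s
dv2 = sqrt(mu/r2)*(1 - sqrt(2*r1/(r1+r2))) = 1473.8995 m/s
total dv = |dv1| + |dv2| = 2317.1614 + 1473.8995 = 3791.0610 m/s = 3.7911 km/s

3.7911 km/s


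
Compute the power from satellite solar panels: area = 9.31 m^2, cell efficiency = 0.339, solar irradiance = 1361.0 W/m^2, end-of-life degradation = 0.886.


P = area * eta * S * degradation
P = 9.31 * 0.339 * 1361.0 * 0.886
P = 3805.7585 W

3805.7585 W


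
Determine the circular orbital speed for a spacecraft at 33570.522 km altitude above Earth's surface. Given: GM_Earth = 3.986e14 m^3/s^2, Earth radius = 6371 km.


r = R_E + alt = 6371.0 + 33570.522 = 39941.5220 km = 3.9941522e+07 m
v = sqrt(mu/r) = sqrt(3.986e14 / 3.9941522e+07) = 3159.0489 m/s = 3.1590 km/s

3.1590 km/s


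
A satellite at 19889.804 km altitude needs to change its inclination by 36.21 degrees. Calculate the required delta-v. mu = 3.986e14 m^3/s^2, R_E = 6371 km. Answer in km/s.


r = 26260.8040 km = 2.6260804e+07 m
V = sqrt(mu/r) = 3895.9613 m/s
di = 36.21 deg = 0.6319837 rad
dV = 2*V*sin(di/2) = 2*3895.9613*sin(0.3159919)
dV = 2421.4130 m/s = 2.4214 km/s

2.4214 km/s


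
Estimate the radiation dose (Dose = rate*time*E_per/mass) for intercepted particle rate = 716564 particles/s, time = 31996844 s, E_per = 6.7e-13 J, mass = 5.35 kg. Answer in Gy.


Total energy deposited = rate * time * E_per
  = 716564 * 31996844 * 6.7e-13 = 15.3616 J
Dose = E_total / mass = 15.3616 / 5.35
Dose = 2.8713 Gy

2.8713 Gy


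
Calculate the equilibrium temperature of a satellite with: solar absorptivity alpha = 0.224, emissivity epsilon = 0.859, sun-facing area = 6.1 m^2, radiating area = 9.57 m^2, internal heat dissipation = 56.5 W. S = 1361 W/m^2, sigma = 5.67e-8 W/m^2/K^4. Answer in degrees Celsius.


Numerator = alpha*S*A_sun + Q_int = 0.224*1361*6.1 + 56.5 = 1916.1704 W
Denominator = eps*sigma*A_rad = 0.859*5.67e-8*9.57 = 4.6610972e-07 W/K^4
T^4 = 4.1109857e+09 K^4
T = 253.2133 K = -19.9367 C

-19.9367 degrees Celsius


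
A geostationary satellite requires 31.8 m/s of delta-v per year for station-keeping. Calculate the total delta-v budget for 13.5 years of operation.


dV = rate * years = 31.8 * 13.5
dV = 429.3000 m/s

429.3000 m/s


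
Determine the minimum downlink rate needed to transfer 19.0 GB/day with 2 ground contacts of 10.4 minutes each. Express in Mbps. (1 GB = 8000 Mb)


total contact time = 2 * 10.4 * 60 = 1248.0000 s
data = 19.0 GB = 152000.0000 Mb
rate = 152000.0000 / 1248.0000 = 121.7949 Mbps

121.7949 Mbps


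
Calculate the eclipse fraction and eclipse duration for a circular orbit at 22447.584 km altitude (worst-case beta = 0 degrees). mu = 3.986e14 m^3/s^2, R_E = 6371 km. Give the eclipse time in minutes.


r = 28818.5840 km
T = 811.4634 min
Eclipse fraction = arcsin(R_E/r)/pi = arcsin(6371.0000/28818.5840)/pi
= arcsin(0.2210726)/pi = 0.07095578
Eclipse duration = 0.07095578 * 811.4634 = 57.5780 min

57.5780 minutes


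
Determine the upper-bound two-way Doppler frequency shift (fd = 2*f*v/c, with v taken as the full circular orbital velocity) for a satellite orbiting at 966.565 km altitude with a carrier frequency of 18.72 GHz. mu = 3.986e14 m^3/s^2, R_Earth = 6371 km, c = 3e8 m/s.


r = 7.337565e+06 m
v = sqrt(mu/r) = 7370.4273 m/s (worst-case radial velocity)
f = 18.72 GHz = 1.872e+10 Hz
fd = 2*f*v/c = 2*1.872e+10*7370.4273/3.0e+08
fd = 919829.3263 Hz

919829.3263 Hz


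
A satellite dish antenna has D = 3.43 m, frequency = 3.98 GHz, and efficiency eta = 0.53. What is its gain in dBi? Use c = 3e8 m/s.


lambda = c/f = 3e8 / 3.98e+09 = 0.07537688 m
G = eta*(pi*D/lambda)^2 = 0.53*(pi*3.43/0.07537688)^2
G = 10831.4722 (linear)
G = 10*log10(10831.4722) = 40.3469 dBi

40.3469 dBi


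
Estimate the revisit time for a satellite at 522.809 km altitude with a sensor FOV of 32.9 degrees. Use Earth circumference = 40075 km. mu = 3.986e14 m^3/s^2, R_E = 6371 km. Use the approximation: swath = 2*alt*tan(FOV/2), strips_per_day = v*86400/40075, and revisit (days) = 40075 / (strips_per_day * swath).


swath = 2*522.809*tan(0.2871067) = 308.7339 km
v = sqrt(mu/r) = 7603.9460 m/s = 7.6039 km/s
strips/day = v*86400/40075 = 7.6039*86400/40075 = 16.3938
coverage/day = strips * swath = 16.3938 * 308.7339 = 5061.3169 km
revisit = 40075 / 5061.3169 = 7.9179 days

7.9179 days


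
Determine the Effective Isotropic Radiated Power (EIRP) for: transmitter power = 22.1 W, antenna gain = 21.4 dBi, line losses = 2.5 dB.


Pt = 22.1 W = 13.4439 dBW
EIRP = Pt_dBW + Gt - losses = 13.4439 + 21.4 - 2.5 = 32.3439 dBW

32.3439 dBW


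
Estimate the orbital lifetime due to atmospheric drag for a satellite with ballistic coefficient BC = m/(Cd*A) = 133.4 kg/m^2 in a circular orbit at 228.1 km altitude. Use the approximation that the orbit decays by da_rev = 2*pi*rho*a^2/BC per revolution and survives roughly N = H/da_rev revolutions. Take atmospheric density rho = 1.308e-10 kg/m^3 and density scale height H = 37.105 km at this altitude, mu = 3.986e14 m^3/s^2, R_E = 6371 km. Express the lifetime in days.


a = R_E + alt = 6599.1000 km = 6.5991e+06 m
da_rev = 2*pi*rho*a^2/BC = 2*pi*1.308e-10*(6.5991e+06)^2/133.4 = 268.287971 m per revolution
N = H/da_rev = 37105.0000 m / 268.287971 m = 138.3029 revolutions
P = 2*pi*sqrt(a^3/mu) = 5335.0474 s
lifetime = N*P = 138.3029 * 5335.0474 = 737852.4430 s = 8.5400 days

8.5400 days
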